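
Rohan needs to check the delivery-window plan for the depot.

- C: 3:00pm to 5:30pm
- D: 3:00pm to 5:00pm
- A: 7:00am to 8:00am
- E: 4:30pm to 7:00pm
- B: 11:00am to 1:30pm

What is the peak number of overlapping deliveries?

Sort all start/end points and keep a running count:
7:00am start A → 1
8:00am end A → 0
11:00am start B → 1
1:30pm end B → 0
3:00pm start C → 1
3:00pm start D → 2
4:30pm start E → 3
5:00pm end D → 2
5:30pm end C → 1
7:00pm end E → 0
Peak is 3, at 4:30pm (C, D, E).

3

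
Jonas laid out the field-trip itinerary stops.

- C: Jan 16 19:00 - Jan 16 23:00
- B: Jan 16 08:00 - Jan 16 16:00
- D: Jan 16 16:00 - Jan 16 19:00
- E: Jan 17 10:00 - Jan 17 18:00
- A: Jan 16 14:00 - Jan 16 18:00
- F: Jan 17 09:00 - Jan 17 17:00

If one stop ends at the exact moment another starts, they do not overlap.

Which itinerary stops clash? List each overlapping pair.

Sorted by start: B, A, D, C, F, E.
A starts before B ends → B and A overlap.
D starts exactly when B ends (back-to-back, no overlap) — done with B.
D starts before A ends → A and D overlap.
C starts after A ends — done with A.
C starts exactly when D ends (back-to-back, no overlap) — done with D.
F starts after C ends — done with C.
E starts before F ends → F and E overlap.

A & B, A & D, E & F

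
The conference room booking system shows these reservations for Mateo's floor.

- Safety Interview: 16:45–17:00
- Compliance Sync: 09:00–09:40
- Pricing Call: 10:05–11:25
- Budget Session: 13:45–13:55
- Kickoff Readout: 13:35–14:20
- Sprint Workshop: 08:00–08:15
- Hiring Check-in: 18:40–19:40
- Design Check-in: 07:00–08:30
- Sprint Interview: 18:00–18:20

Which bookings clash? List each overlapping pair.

Budget Session & Kickoff Readout, Design Check-in & Sprint Workshop

Sorted by start: Design Check-in, Sprint Workshop, Compliance Sync, Pricing Call, Kickoff Readout, Budget Session, Safety Interview, Sprint Interview, Hiring Check-in.
Sprint Workshop starts before Design Check-in ends → Design Check-in and Sprint Workshop overlap.
Compliance Sync starts after Design Check-in ends, so Design Check-in has no further overlaps.
Compliance Sync starts after Sprint Workshop ends, so Sprint Workshop has no further overlaps.
Pricing Call starts after Compliance Sync ends, so Compliance Sync has no further overlaps.
Kickoff Readout starts after Pricing Call ends, so Pricing Call has no further overlaps.
Budget Session starts before Kickoff Readout ends → Kickoff Readout and Budget Session overlap.
Safety Interview starts after Kickoff Readout ends, so Kickoff Readout has no further overlaps.
Safety Interview starts after Budget Session ends, so Budget Session has no further overlaps.
Sprint Interview starts after Safety Interview ends, so Safety Interview has no further overlaps.
Hiring Check-in starts after Sprint Interview ends.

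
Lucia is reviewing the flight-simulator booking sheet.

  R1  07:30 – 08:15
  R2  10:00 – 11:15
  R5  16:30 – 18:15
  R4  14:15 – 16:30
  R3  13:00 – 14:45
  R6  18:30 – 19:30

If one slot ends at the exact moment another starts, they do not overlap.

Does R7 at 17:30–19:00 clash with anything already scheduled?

R1: ends 08:15 at or before R7 starts 17:30 → clear.
R2: ends 11:15 at or before R7 starts 17:30 → clear.
R3: ends 14:45 at or before R7 starts 17:30 → clear.
R4: ends 16:30 at or before R7 starts 17:30 → clear.
R5: starts 16:30 before R7 ends 19:00, and ends 18:15 after R7 starts 17:30 → overlap.
R6: starts 18:30 before R7 ends 19:00, and ends 19:30 after R7 starts 17:30 → overlap.
R7 overlaps R5, R6.

Yes — it overlaps R5, R6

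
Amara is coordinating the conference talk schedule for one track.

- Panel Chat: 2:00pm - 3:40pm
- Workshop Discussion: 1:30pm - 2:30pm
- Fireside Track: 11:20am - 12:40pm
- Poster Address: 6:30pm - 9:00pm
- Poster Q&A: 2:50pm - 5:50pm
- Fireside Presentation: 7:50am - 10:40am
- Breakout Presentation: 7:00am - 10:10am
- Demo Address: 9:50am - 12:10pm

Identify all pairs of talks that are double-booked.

Sorted by start: Breakout Presentation, Fireside Presentation, Demo Address, Fireside Track, Workshop Discussion, Panel Chat, Poster Q&A, Poster Address.
Fireside Presentation starts before Breakout Presentation ends → Breakout Presentation and Fireside Presentation overlap.
Demo Address starts before Breakout Presentation ends → Breakout Presentation and Demo Address overlap.
Fireside Track starts after Breakout Presentation ends; Breakout Presentation is clear from here.
Demo Address starts before Fireside Presentation ends → Fireside Presentation and Demo Address overlap.
Fireside Track starts after Fireside Presentation ends; Fireside Presentation is clear from here.
Fireside Track starts before Demo Address ends → Demo Address and Fireside Track overlap.
Workshop Discussion starts after Demo Address ends; Demo Address is clear from here.
Workshop Discussion starts after Fireside Track ends; Fireside Track is clear from here.
Panel Chat starts before Workshop Discussion ends → Workshop Discussion and Panel Chat overlap.
Poster Q&A starts after Workshop Discussion ends; Workshop Discussion is clear from here.
Poster Q&A starts before Panel Chat ends → Panel Chat and Poster Q&A overlap.
Poster Address starts after Panel Chat ends.
Poster Address starts after Poster Q&A ends.

Breakout Presentation & Demo Address, Breakout Presentation & Fireside Presentation, Demo Address & Fireside Presentation, Demo Address & Fireside Track, Panel Chat & Poster Q&A, Panel Chat & Workshop Discussion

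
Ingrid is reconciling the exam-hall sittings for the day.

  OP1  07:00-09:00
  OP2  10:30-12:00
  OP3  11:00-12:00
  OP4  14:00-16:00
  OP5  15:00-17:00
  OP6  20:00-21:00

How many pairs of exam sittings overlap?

2

Sorted by start: OP1, OP2, OP3, OP4, OP5, OP6.
OP2 starts after OP1 ends, so nothing later overlaps OP1 either.
OP3 starts before OP2 ends → OP2 and OP3 overlap.
OP4 starts after OP2 ends, so nothing later overlaps OP2 either.
OP4 starts after OP3 ends, so nothing later overlaps OP3 either.
OP5 starts before OP4 ends → OP4 and OP5 overlap.
OP6 starts after OP4 ends.
OP6 starts after OP5 ends.
Overlapping pairs: OP2 & OP3, OP4 & OP5 — 2 in total.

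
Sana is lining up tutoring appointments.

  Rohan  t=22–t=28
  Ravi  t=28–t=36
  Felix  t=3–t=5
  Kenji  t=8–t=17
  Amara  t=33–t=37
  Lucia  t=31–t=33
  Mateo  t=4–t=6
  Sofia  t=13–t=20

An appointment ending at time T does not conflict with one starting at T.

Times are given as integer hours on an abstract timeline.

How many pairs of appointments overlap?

4

Sorted by start: Felix, Mateo, Kenji, Sofia, Rohan, Ravi, Lucia, Amara.
Mateo starts before Felix ends → Felix and Mateo overlap.
Kenji starts after Felix ends; Felix is clear from here.
Kenji starts after Mateo ends; Mateo is clear from here.
Sofia starts before Kenji ends → Kenji and Sofia overlap.
Rohan starts after Kenji ends; Kenji is clear from here.
Rohan starts after Sofia ends; Sofia is clear from here.
Ravi starts exactly when Rohan ends (back-to-back, no overlap); Rohan is clear from here.
Lucia starts before Ravi ends → Ravi and Lucia overlap.
Amara starts before Ravi ends → Ravi and Amara overlap.
Amara starts exactly when Lucia ends (back-to-back, no overlap).
Overlapping pairs: Amara & Ravi, Felix & Mateo, Kenji & Sofia, Lucia & Ravi — 4 in total.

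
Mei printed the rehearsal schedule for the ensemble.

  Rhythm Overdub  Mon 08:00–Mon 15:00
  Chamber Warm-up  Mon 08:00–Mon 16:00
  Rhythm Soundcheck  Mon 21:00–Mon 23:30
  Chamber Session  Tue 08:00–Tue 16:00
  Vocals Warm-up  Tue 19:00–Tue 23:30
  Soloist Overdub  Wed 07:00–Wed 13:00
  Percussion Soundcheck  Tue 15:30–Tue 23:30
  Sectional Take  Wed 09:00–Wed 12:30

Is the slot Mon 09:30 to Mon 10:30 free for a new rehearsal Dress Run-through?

Rhythm Overdub: starts Mon 08:00 before Dress Run-through ends Mon 10:30, and ends Mon 15:00 after Dress Run-through starts Mon 09:30 → overlap.
Chamber Warm-up: starts Mon 08:00 before Dress Run-through ends Mon 10:30, and ends Mon 16:00 after Dress Run-through starts Mon 09:30 → overlap.
Rhythm Soundcheck: starts Mon 21:00 at or after Dress Run-through ends Mon 10:30 → clear.
Chamber Session: starts Tue 08:00 at or after Dress Run-through ends Mon 10:30 → clear.
Percussion Soundcheck: starts Tue 15:30 at or after Dress Run-through ends Mon 10:30 → clear.
Vocals Warm-up: starts Tue 19:00 at or after Dress Run-through ends Mon 10:30 → clear.
Soloist Overdub: starts Wed 07:00 at or after Dress Run-through ends Mon 10:30 → clear.
Sectional Take: starts Wed 09:00 at or after Dress Run-through ends Mon 10:30 → clear.
Dress Run-through overlaps Rhythm Overdub, Chamber Warm-up.

No — it overlaps Chamber Warm-up, Rhythm Overdub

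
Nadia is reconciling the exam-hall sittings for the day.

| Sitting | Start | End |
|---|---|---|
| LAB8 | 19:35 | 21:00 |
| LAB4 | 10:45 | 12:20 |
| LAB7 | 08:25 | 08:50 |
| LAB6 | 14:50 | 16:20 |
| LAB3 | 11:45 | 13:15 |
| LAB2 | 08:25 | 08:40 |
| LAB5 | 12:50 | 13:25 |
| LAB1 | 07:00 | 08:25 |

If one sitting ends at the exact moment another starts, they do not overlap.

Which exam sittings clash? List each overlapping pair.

LAB2 & LAB7, LAB3 & LAB4, LAB3 & LAB5

Check each pair: they overlap iff neither finishes before the other starts.
Sorted by start: LAB1, LAB2, LAB7, LAB4, LAB3, LAB5, LAB6, LAB8.
LAB2 starts exactly when LAB1 ends (back-to-back, no overlap) — done with LAB1.
LAB7 starts before LAB2 ends → LAB2 and LAB7 overlap.
LAB4 starts after LAB2 ends — done with LAB2.
LAB4 starts after LAB7 ends — done with LAB7.
LAB3 starts before LAB4 ends → LAB4 and LAB3 overlap.
LAB5 starts after LAB4 ends — done with LAB4.
LAB5 starts before LAB3 ends → LAB3 and LAB5 overlap.
LAB6 starts after LAB3 ends — done with LAB3.
LAB6 starts after LAB5 ends — done with LAB5.
LAB8 starts after LAB6 ends.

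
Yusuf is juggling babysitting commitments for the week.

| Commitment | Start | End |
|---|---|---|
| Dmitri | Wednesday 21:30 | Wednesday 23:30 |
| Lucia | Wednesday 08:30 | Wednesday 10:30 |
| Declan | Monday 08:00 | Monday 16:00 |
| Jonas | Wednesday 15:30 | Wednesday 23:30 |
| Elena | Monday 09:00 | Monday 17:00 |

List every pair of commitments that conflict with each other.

Declan & Elena, Dmitri & Jonas

Sorted by start: Declan, Elena, Lucia, Jonas, Dmitri.
Elena starts before Declan ends → Declan and Elena overlap.
Lucia starts after Declan ends; Declan is clear from here.
Lucia starts after Elena ends; Elena is clear from here.
Jonas starts after Lucia ends; Lucia is clear from here.
Dmitri starts before Jonas ends → Jonas and Dmitri overlap.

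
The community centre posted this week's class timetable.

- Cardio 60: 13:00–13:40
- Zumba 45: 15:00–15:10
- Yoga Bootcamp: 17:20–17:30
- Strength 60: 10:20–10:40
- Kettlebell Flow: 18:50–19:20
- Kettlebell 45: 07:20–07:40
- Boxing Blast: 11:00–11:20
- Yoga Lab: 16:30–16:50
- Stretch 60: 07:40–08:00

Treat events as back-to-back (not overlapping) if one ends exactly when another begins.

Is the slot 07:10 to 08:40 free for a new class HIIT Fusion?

Kettlebell 45: starts 07:20 before HIIT Fusion ends 08:40, and ends 07:40 after HIIT Fusion starts 07:10 → overlap.
Stretch 60: starts 07:40 before HIIT Fusion ends 08:40, and ends 08:00 after HIIT Fusion starts 07:10 → overlap.
Strength 60: starts 10:20 at or after HIIT Fusion ends 08:40 → clear.
Boxing Blast: starts 11:00 at or after HIIT Fusion ends 08:40 → clear.
Cardio 60: starts 13:00 at or after HIIT Fusion ends 08:40 → clear.
Zumba 45: starts 15:00 at or after HIIT Fusion ends 08:40 → clear.
Yoga Lab: starts 16:30 at or after HIIT Fusion ends 08:40 → clear.
Yoga Bootcamp: starts 17:20 at or after HIIT Fusion ends 08:40 → clear.
Kettlebell Flow: starts 18:50 at or after HIIT Fusion ends 08:40 → clear.
HIIT Fusion overlaps Kettlebell 45, Stretch 60.

No — it overlaps Kettlebell 45, Stretch 60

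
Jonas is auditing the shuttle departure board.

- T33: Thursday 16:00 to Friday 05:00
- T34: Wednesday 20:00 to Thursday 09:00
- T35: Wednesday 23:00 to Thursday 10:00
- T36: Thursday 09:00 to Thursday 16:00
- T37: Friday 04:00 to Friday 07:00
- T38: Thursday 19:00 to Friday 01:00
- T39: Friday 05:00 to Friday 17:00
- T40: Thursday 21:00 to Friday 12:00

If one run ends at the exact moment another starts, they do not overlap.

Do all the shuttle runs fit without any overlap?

Sorted by start: T34, T35, T36, T33, T38, T40, T37, T39.
T35 starts before T34 ends → T34 and T35 overlap.
That's a conflict, so the schedule is not conflict-free.

No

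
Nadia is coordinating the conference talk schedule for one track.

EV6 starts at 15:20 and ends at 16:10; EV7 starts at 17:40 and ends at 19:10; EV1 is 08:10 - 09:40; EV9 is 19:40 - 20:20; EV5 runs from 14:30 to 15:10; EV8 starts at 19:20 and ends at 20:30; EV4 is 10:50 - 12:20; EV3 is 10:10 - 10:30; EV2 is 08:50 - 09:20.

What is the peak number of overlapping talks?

2

Sort all start/end points and keep a running count:
08:10 start EV1 → 1
08:50 start EV2 → 2
09:20 end EV2 → 1
09:40 end EV1 → 0
10:10 start EV3 → 1
10:30 end EV3 → 0
10:50 start EV4 → 1
12:20 end EV4 → 0
14:30 start EV5 → 1
15:10 end EV5 → 0
15:20 start EV6 → 1
16:10 end EV6 → 0
17:40 start EV7 → 1
19:10 end EV7 → 0
19:20 start EV8 → 1
19:40 start EV9 → 2
20:20 end EV9 → 1
20:30 end EV8 → 0
Peak is 2, at 08:50 (EV1, EV2).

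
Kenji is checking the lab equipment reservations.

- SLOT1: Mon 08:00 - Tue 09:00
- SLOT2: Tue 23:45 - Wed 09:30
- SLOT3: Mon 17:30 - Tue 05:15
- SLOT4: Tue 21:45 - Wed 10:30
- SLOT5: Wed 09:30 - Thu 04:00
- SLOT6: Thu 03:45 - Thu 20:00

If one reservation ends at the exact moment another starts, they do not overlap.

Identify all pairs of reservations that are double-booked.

SLOT1 & SLOT3, SLOT2 & SLOT4, SLOT4 & SLOT5, SLOT5 & SLOT6

Sorted by start: SLOT1, SLOT3, SLOT4, SLOT2, SLOT5, SLOT6.
SLOT3 starts before SLOT1 ends → SLOT1 and SLOT3 overlap.
SLOT4 starts after SLOT1 ends — done with SLOT1.
SLOT4 starts after SLOT3 ends — done with SLOT3.
SLOT2 starts before SLOT4 ends → SLOT4 and SLOT2 overlap.
SLOT5 starts before SLOT4 ends → SLOT4 and SLOT5 overlap.
SLOT6 starts after SLOT4 ends.
SLOT5 starts exactly when SLOT2 ends (back-to-back, no overlap) — done with SLOT2.
SLOT6 starts before SLOT5 ends → SLOT5 and SLOT6 overlap.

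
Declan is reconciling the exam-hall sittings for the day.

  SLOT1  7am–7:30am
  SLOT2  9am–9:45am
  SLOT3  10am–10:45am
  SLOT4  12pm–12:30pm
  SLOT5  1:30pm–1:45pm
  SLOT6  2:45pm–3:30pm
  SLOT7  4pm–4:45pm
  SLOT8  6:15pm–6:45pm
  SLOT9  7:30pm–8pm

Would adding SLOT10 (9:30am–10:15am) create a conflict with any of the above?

Yes — it overlaps SLOT2, SLOT3

SLOT1: ends 7:30am at or before SLOT10 starts 9:30am → clear.
SLOT2: starts 9am before SLOT10 ends 10:15am, and ends 9:45am after SLOT10 starts 9:30am → overlap.
SLOT3: starts 10am before SLOT10 ends 10:15am, and ends 10:45am after SLOT10 starts 9:30am → overlap.
SLOT4: starts 12pm at or after SLOT10 ends 10:15am → clear.
SLOT5: starts 1:30pm at or after SLOT10 ends 10:15am → clear.
SLOT6: starts 2:45pm at or after SLOT10 ends 10:15am → clear.
SLOT7: starts 4pm at or after SLOT10 ends 10:15am → clear.
SLOT8: starts 6:15pm at or after SLOT10 ends 10:15am → clear.
SLOT9: starts 7:30pm at or after SLOT10 ends 10:15am → clear.
SLOT10 overlaps SLOT2, SLOT3.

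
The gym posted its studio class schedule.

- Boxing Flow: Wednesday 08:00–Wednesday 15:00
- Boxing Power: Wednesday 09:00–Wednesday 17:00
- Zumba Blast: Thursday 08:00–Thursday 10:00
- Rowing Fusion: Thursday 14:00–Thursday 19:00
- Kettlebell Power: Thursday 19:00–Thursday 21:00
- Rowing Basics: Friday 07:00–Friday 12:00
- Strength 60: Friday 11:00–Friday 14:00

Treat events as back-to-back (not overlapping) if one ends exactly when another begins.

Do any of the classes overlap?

Yes

Sorted by start: Boxing Flow, Boxing Power, Zumba Blast, Rowing Fusion, Kettlebell Power, Rowing Basics, Strength 60.
Boxing Power starts before Boxing Flow ends → Boxing Flow and Boxing Power overlap.
That's a conflict, so the schedule is not conflict-free.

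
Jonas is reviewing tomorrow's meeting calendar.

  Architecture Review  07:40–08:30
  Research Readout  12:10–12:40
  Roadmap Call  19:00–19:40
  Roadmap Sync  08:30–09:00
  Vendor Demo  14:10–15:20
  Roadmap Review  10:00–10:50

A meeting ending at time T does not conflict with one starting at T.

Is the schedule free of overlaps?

Yes

Sorted by start: Architecture Review, Roadmap Sync, Roadmap Review, Research Readout, Vendor Demo, Roadmap Call.
Roadmap Sync starts exactly when Architecture Review ends (back-to-back, no overlap), so Architecture Review has no further overlaps.
Roadmap Review starts after Roadmap Sync ends, so Roadmap Sync has no further overlaps.
Research Readout starts after Roadmap Review ends, so Roadmap Review has no further overlaps.
Vendor Demo starts after Research Readout ends, so Research Readout has no further overlaps.
Roadmap Call starts after Vendor Demo ends.
Every pair is clear; the schedule has no overlaps.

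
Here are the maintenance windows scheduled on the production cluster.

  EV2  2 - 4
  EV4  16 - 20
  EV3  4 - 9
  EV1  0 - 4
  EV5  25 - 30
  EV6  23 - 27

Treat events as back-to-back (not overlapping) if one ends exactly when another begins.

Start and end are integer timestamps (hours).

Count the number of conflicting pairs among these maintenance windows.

2

Check each pair: they overlap iff neither finishes before the other starts.
Sorted by start: EV1, EV2, EV3, EV4, EV6, EV5.
EV2 starts before EV1 ends → EV1 and EV2 overlap.
EV3 starts exactly when EV1 ends (back-to-back, no overlap); EV1 is clear from here.
EV3 starts exactly when EV2 ends (back-to-back, no overlap); EV2 is clear from here.
EV4 starts after EV3 ends; EV3 is clear from here.
EV6 starts after EV4 ends; EV4 is clear from here.
EV5 starts before EV6 ends → EV6 and EV5 overlap.
Overlapping pairs: EV1 & EV2, EV5 & EV6 — 2 in total.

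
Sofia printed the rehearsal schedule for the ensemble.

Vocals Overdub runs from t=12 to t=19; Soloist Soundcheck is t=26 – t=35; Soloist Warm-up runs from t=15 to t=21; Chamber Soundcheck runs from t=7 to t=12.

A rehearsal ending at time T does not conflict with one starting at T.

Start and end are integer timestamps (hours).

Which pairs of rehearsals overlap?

Sorted by start: Chamber Soundcheck, Vocals Overdub, Soloist Warm-up, Soloist Soundcheck.
Vocals Overdub starts exactly when Chamber Soundcheck ends (back-to-back, no overlap), so Chamber Soundcheck has no further overlaps.
Soloist Warm-up starts before Vocals Overdub ends → Vocals Overdub and Soloist Warm-up overlap.
Soloist Soundcheck starts after Vocals Overdub ends.
Soloist Soundcheck starts after Soloist Warm-up ends.

Soloist Warm-up & Vocals Overdub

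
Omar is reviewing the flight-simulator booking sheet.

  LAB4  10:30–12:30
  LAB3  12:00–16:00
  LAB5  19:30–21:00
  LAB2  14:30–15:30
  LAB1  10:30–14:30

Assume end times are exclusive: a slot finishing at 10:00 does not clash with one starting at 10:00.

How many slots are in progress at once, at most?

Sort all start/end points and keep a running count:
10:30 start LAB1 → 1
10:30 start LAB4 → 2
12:00 start LAB3 → 3
12:30 end LAB4 → 2
14:30 end LAB1 → 1
14:30 start LAB2 → 2
15:30 end LAB2 → 1
16:00 end LAB3 → 0
19:30 start LAB5 → 1
21:00 end LAB5 → 0
Peak is 3, at 12:00 (LAB1, LAB3, LAB4).

3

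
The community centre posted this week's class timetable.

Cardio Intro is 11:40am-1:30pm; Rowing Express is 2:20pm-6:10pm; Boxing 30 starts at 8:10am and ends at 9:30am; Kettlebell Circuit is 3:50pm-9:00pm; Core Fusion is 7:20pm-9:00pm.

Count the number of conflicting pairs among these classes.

Sorted by start: Boxing 30, Cardio Intro, Rowing Express, Kettlebell Circuit, Core Fusion.
Cardio Intro starts after Boxing 30 ends; Boxing 30 is clear from here.
Rowing Express starts after Cardio Intro ends; Cardio Intro is clear from here.
Kettlebell Circuit starts before Rowing Express ends → Rowing Express and Kettlebell Circuit overlap.
Core Fusion starts after Rowing Express ends.
Core Fusion starts before Kettlebell Circuit ends → Kettlebell Circuit and Core Fusion overlap.
Overlapping pairs: Core Fusion & Kettlebell Circuit, Kettlebell Circuit & Rowing Express — 2 in total.

2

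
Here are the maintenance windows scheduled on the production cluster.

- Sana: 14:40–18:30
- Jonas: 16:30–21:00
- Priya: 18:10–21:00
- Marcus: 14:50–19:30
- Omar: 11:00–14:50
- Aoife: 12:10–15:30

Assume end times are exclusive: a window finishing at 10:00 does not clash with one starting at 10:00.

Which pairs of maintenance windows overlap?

Sorted by start: Omar, Aoife, Sana, Marcus, Jonas, Priya.
Aoife starts before Omar ends → Omar and Aoife overlap.
Sana starts before Omar ends → Omar and Sana overlap.
Marcus starts exactly when Omar ends (back-to-back, no overlap), so Omar has no further overlaps.
Sana starts before Aoife ends → Aoife and Sana overlap.
Marcus starts before Aoife ends → Aoife and Marcus overlap.
Jonas starts after Aoife ends, so Aoife has no further overlaps.
Marcus starts before Sana ends → Sana and Marcus overlap.
Jonas starts before Sana ends → Sana and Jonas overlap.
Priya starts before Sana ends → Sana and Priya overlap.
Jonas starts before Marcus ends → Marcus and Jonas overlap.
Priya starts before Marcus ends → Marcus and Priya overlap.
Priya starts before Jonas ends → Jonas and Priya overlap.

Aoife & Marcus, Aoife & Omar, Aoife & Sana, Jonas & Marcus, Jonas & Priya, Jonas & Sana, Marcus & Priya, Marcus & Sana, Omar & Sana, Priya & Sana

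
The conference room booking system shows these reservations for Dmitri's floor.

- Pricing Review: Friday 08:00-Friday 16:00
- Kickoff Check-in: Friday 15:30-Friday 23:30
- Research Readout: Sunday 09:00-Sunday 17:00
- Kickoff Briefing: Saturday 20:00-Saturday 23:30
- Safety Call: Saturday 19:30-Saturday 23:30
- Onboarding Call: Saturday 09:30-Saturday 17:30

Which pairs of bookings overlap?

Kickoff Briefing & Safety Call, Kickoff Check-in & Pricing Review

Sorted by start: Pricing Review, Kickoff Check-in, Onboarding Call, Safety Call, Kickoff Briefing, Research Readout.
Kickoff Check-in starts before Pricing Review ends → Pricing Review and Kickoff Check-in overlap.
Onboarding Call starts after Pricing Review ends; Pricing Review is clear from here.
Onboarding Call starts after Kickoff Check-in ends; Kickoff Check-in is clear from here.
Safety Call starts after Onboarding Call ends; Onboarding Call is clear from here.
Kickoff Briefing starts before Safety Call ends → Safety Call and Kickoff Briefing overlap.
Research Readout starts after Safety Call ends.
Research Readout starts after Kickoff Briefing ends.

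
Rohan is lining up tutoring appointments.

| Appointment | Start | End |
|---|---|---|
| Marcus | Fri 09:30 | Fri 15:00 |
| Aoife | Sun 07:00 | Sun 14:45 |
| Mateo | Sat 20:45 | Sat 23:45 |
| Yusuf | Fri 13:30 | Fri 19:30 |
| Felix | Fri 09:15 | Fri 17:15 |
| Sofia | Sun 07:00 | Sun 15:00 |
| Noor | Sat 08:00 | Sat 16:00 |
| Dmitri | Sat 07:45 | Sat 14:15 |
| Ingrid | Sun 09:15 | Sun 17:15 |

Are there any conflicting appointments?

Yes

Check each pair: they overlap iff neither finishes before the other starts.
Sorted by start: Felix, Marcus, Yusuf, Dmitri, Noor, Mateo, Aoife, Sofia, Ingrid.
Marcus starts before Felix ends → Felix and Marcus overlap.
That's a conflict, so the schedule is not conflict-free.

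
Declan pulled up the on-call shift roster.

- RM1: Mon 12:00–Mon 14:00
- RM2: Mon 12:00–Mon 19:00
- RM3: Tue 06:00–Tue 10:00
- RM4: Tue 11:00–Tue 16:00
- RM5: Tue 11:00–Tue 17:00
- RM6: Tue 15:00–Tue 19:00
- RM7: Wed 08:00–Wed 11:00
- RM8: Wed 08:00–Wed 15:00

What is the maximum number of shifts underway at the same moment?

Sweep the timeline, counting +1 at each start and −1 at each end (ends before starts at a tie):
Mon 12:00 start RM1 → 1
Mon 12:00 start RM2 → 2
Mon 14:00 end RM1 → 1
Mon 19:00 end RM2 → 0
Tue 06:00 start RM3 → 1
Tue 10:00 end RM3 → 0
Tue 11:00 start RM4 → 1
Tue 11:00 start RM5 → 2
Tue 15:00 start RM6 → 3
Tue 16:00 end RM4 → 2
Tue 17:00 end RM5 → 1
Tue 19:00 end RM6 → 0
Wed 08:00 start RM7 → 1
Wed 08:00 start RM8 → 2
Wed 11:00 end RM7 → 1
Wed 15:00 end RM8 → 0
Peak is 3, at Tue 15:00 (RM4, RM5, RM6).

3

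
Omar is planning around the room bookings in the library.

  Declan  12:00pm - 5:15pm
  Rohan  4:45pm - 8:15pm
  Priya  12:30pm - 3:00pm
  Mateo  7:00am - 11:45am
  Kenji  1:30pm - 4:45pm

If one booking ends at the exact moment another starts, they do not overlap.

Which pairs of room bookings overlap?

Sorted by start: Mateo, Declan, Priya, Kenji, Rohan.
Declan starts after Mateo ends, so Mateo has no further overlaps.
Priya starts before Declan ends → Declan and Priya overlap.
Kenji starts before Declan ends → Declan and Kenji overlap.
Rohan starts before Declan ends → Declan and Rohan overlap.
Kenji starts before Priya ends → Priya and Kenji overlap.
Rohan starts after Priya ends.
Rohan starts exactly when Kenji ends (back-to-back, no overlap).

Declan & Kenji, Declan & Priya, Declan & Rohan, Kenji & Priya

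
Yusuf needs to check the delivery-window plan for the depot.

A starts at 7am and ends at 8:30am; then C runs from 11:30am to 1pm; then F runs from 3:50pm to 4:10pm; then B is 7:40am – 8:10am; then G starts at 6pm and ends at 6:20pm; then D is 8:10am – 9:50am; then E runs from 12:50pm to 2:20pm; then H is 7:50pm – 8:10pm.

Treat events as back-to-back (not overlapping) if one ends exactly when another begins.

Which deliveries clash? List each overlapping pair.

A & B, A & D, C & E

Sorted by start: A, B, D, C, E, F, G, H.
B starts before A ends → A and B overlap.
D starts before A ends → A and D overlap.
C starts after A ends, so A has no further overlaps.
D starts exactly when B ends (back-to-back, no overlap), so B has no further overlaps.
C starts after D ends, so D has no further overlaps.
E starts before C ends → C and E overlap.
F starts after C ends, so C has no further overlaps.
F starts after E ends, so E has no further overlaps.
G starts after F ends, so F has no further overlaps.
H starts after G ends.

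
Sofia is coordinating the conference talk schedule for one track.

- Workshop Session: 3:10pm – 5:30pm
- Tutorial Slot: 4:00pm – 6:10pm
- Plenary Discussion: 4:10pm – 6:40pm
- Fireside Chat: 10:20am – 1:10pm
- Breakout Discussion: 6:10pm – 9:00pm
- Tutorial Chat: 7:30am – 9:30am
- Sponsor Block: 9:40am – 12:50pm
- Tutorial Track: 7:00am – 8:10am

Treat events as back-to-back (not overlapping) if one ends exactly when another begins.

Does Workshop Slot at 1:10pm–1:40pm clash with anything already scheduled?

Tutorial Track: ends 8:10am at or before Workshop Slot starts 1:10pm → clear.
Tutorial Chat: ends 9:30am at or before Workshop Slot starts 1:10pm → clear.
Sponsor Block: ends 12:50pm at or before Workshop Slot starts 1:10pm → clear.
Fireside Chat: ends 1:10pm at or before Workshop Slot starts 1:10pm → clear.
Workshop Session: starts 3:10pm at or after Workshop Slot ends 1:40pm → clear.
Tutorial Slot: starts 4:00pm at or after Workshop Slot ends 1:40pm → clear.
Plenary Discussion: starts 4:10pm at or after Workshop Slot ends 1:40pm → clear.
Breakout Discussion: starts 6:10pm at or after Workshop Slot ends 1:40pm → clear.

No — it doesn't clash with anything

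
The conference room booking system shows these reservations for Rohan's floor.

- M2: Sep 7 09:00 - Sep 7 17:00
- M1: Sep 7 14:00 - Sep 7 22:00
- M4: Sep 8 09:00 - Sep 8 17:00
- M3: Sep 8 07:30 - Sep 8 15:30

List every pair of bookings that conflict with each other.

M1 & M2, M3 & M4

Sorted by start: M2, M1, M3, M4.
M1 starts before M2 ends → M2 and M1 overlap.
M3 starts after M2 ends, so nothing later overlaps M2 either.
M3 starts after M1 ends, so nothing later overlaps M1 either.
M4 starts before M3 ends → M3 and M4 overlap.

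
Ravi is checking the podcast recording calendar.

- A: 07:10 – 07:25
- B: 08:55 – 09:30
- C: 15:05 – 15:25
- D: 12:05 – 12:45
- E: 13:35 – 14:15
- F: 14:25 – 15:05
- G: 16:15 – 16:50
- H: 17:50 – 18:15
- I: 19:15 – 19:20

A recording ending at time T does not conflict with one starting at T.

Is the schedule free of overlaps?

Yes

Two intervals overlap when each starts before the other ends.
Sorted by start: A, B, D, E, F, C, G, H, I.
B starts after A ends, so nothing later overlaps A either.
D starts after B ends, so nothing later overlaps B either.
E starts after D ends, so nothing later overlaps D either.
F starts after E ends, so nothing later overlaps E either.
C starts exactly when F ends (back-to-back, no overlap), so nothing later overlaps F either.
G starts after C ends, so nothing later overlaps C either.
H starts after G ends, so nothing later overlaps G either.
I starts after H ends.
Every pair is clear; the schedule has no overlaps.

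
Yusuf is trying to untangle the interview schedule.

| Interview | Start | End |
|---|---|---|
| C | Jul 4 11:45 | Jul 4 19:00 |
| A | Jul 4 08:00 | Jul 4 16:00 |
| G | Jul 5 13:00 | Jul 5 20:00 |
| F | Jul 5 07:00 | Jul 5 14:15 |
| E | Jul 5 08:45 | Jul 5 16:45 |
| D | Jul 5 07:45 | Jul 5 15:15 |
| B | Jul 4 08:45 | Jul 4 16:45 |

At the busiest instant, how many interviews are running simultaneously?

Walk through starts and ends in time order (an end at T is processed before a start at T):
Jul 4 08:00 start A → 1
Jul 4 08:45 start B → 2
Jul 4 11:45 start C → 3
Jul 4 16:00 end A → 2
Jul 4 16:45 end B → 1
Jul 4 19:00 end C → 0
Jul 5 07:00 start F → 1
Jul 5 07:45 start D → 2
Jul 5 08:45 start E → 3
Jul 5 13:00 start G → 4
Jul 5 14:15 end F → 3
Jul 5 15:15 end D → 2
Jul 5 16:45 end E → 1
Jul 5 20:00 end G → 0
Peak is 4, at Jul 5 13:00 (D, E, F, G).

4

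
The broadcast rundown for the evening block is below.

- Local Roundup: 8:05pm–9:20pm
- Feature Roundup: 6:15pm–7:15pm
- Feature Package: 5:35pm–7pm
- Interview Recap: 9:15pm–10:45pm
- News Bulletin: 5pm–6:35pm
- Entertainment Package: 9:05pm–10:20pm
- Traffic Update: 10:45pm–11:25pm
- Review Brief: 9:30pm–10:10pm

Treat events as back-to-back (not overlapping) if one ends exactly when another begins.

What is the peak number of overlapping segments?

3

Walk through starts and ends in time order (an end at T is processed before a start at T):
5pm start News Bulletin → 1
5:35pm start Feature Package → 2
6:15pm start Feature Roundup → 3
6:35pm end News Bulletin → 2
7pm end Feature Package → 1
7:15pm end Feature Roundup → 0
8:05pm start Local Roundup → 1
9:05pm start Entertainment Package → 2
9:15pm start Interview Recap → 3
9:20pm end Local Roundup → 2
9:30pm start Review Brief → 3
10:10pm end Review Brief → 2
10:20pm end Entertainment Package → 1
10:45pm end Interview Recap → 0
10:45pm start Traffic Update → 1
11:25pm end Traffic Update → 0
Peak is 3, at 6:15pm (Feature Package, Feature Roundup, News Bulletin).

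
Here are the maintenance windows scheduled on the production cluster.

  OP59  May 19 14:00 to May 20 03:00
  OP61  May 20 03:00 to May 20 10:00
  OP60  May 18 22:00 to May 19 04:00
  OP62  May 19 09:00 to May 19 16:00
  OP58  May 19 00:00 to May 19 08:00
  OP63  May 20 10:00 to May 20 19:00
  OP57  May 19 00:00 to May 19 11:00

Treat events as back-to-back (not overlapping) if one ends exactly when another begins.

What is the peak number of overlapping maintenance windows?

3

Walk through starts and ends in time order (an end at T is processed before a start at T):
May 18 22:00 start OP60 → 1
May 19 00:00 start OP57 → 2
May 19 00:00 start OP58 → 3
May 19 04:00 end OP60 → 2
May 19 08:00 end OP58 → 1
May 19 09:00 start OP62 → 2
May 19 11:00 end OP57 → 1
May 19 14:00 start OP59 → 2
May 19 16:00 end OP62 → 1
May 20 03:00 end OP59 → 0
May 20 03:00 start OP61 → 1
May 20 10:00 end OP61 → 0
May 20 10:00 start OP63 → 1
May 20 19:00 end OP63 → 0
Peak is 3, at May 19 00:00 (OP57, OP58, OP60).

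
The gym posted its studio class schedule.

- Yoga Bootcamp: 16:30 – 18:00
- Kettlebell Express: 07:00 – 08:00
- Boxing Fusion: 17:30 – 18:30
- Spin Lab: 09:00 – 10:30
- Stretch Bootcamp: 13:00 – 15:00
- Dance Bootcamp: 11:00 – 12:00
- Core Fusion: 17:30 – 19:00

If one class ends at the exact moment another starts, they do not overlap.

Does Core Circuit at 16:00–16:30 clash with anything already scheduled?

No — it doesn't clash with anything

Kettlebell Express: ends 08:00 at or before Core Circuit starts 16:00 → clear.
Spin Lab: ends 10:30 at or before Core Circuit starts 16:00 → clear.
Dance Bootcamp: ends 12:00 at or before Core Circuit starts 16:00 → clear.
Stretch Bootcamp: ends 15:00 at or before Core Circuit starts 16:00 → clear.
Yoga Bootcamp: starts 16:30 at or after Core Circuit ends 16:30 → clear.
Core Fusion: starts 17:30 at or after Core Circuit ends 16:30 → clear.
Boxing Fusion: starts 17:30 at or after Core Circuit ends 16:30 → clear.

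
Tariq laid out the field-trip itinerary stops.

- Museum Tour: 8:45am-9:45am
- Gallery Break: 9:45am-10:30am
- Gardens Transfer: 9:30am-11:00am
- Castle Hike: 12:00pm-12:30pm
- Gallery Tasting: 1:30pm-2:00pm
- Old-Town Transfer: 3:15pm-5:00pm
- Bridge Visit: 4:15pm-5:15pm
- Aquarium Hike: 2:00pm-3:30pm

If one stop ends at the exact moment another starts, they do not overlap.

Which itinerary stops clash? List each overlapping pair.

Aquarium Hike & Old-Town Transfer, Bridge Visit & Old-Town Transfer, Gallery Break & Gardens Transfer, Gardens Transfer & Museum Tour

Check each pair: they overlap iff neither finishes before the other starts.
Sorted by start: Museum Tour, Gardens Transfer, Gallery Break, Castle Hike, Gallery Tasting, Aquarium Hike, Old-Town Transfer, Bridge Visit.
Gardens Transfer starts before Museum Tour ends → Museum Tour and Gardens Transfer overlap.
Gallery Break starts exactly when Museum Tour ends (back-to-back, no overlap), so Museum Tour has no further overlaps.
Gallery Break starts before Gardens Transfer ends → Gardens Transfer and Gallery Break overlap.
Castle Hike starts after Gardens Transfer ends, so Gardens Transfer has no further overlaps.
Castle Hike starts after Gallery Break ends, so Gallery Break has no further overlaps.
Gallery Tasting starts after Castle Hike ends, so Castle Hike has no further overlaps.
Aquarium Hike starts exactly when Gallery Tasting ends (back-to-back, no overlap), so Gallery Tasting has no further overlaps.
Old-Town Transfer starts before Aquarium Hike ends → Aquarium Hike and Old-Town Transfer overlap.
Bridge Visit starts after Aquarium Hike ends.
Bridge Visit starts before Old-Town Transfer ends → Old-Town Transfer and Bridge Visit overlap.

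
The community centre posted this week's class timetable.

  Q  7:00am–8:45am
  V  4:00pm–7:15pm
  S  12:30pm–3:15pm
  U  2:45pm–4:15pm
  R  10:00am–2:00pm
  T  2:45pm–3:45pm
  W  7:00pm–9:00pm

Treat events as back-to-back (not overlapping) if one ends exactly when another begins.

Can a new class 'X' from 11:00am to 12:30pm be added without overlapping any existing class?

Q: ends 8:45am at or before X starts 11:00am → clear.
R: starts 10:00am before X ends 12:30pm, and ends 2:00pm after X starts 11:00am → overlap.
S: starts 12:30pm at or after X ends 12:30pm → clear.
T: starts 2:45pm at or after X ends 12:30pm → clear.
U: starts 2:45pm at or after X ends 12:30pm → clear.
V: starts 4:00pm at or after X ends 12:30pm → clear.
W: starts 7:00pm at or after X ends 12:30pm → clear.
X overlaps R.

No — it overlaps R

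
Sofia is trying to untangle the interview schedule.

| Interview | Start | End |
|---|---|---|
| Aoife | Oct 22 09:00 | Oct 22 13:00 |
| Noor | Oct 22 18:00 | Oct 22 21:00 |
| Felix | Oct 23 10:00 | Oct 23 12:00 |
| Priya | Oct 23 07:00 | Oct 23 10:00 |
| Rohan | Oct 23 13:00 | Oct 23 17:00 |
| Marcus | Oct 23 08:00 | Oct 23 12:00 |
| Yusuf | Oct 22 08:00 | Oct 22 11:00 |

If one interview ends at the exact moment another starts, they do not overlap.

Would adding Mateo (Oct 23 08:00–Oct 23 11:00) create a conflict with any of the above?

Yes — it overlaps Felix, Marcus, Priya

Yusuf: ends Oct 22 11:00 at or before Mateo starts Oct 23 08:00 → clear.
Aoife: ends Oct 22 13:00 at or before Mateo starts Oct 23 08:00 → clear.
Noor: ends Oct 22 21:00 at or before Mateo starts Oct 23 08:00 → clear.
Priya: starts Oct 23 07:00 before Mateo ends Oct 23 11:00, and ends Oct 23 10:00 after Mateo starts Oct 23 08:00 → overlap.
Marcus: starts Oct 23 08:00 before Mateo ends Oct 23 11:00, and ends Oct 23 12:00 after Mateo starts Oct 23 08:00 → overlap.
Felix: starts Oct 23 10:00 before Mateo ends Oct 23 11:00, and ends Oct 23 12:00 after Mateo starts Oct 23 08:00 → overlap.
Rohan: starts Oct 23 13:00 at or after Mateo ends Oct 23 11:00 → clear.
Mateo overlaps Felix, Marcus, Priya.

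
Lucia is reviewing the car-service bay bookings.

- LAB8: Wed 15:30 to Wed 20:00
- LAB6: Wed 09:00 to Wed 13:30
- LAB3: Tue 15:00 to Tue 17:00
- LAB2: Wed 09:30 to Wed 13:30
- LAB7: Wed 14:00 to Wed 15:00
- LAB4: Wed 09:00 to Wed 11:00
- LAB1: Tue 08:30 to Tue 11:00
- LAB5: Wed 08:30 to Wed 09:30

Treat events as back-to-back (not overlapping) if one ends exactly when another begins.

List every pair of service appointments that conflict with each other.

LAB2 & LAB4, LAB2 & LAB6, LAB4 & LAB5, LAB4 & LAB6, LAB5 & LAB6

Sorted by start: LAB1, LAB3, LAB5, LAB4, LAB6, LAB2, LAB7, LAB8.
LAB3 starts after LAB1 ends, so nothing later overlaps LAB1 either.
LAB5 starts after LAB3 ends, so nothing later overlaps LAB3 either.
LAB4 starts before LAB5 ends → LAB5 and LAB4 overlap.
LAB6 starts before LAB5 ends → LAB5 and LAB6 overlap.
LAB2 starts exactly when LAB5 ends (back-to-back, no overlap), so nothing later overlaps LAB5 either.
LAB6 starts before LAB4 ends → LAB4 and LAB6 overlap.
LAB2 starts before LAB4 ends → LAB4 and LAB2 overlap.
LAB7 starts after LAB4 ends, so nothing later overlaps LAB4 either.
LAB2 starts before LAB6 ends → LAB6 and LAB2 overlap.
LAB7 starts after LAB6 ends, so nothing later overlaps LAB6 either.
LAB7 starts after LAB2 ends, so nothing later overlaps LAB2 either.
LAB8 starts after LAB7 ends.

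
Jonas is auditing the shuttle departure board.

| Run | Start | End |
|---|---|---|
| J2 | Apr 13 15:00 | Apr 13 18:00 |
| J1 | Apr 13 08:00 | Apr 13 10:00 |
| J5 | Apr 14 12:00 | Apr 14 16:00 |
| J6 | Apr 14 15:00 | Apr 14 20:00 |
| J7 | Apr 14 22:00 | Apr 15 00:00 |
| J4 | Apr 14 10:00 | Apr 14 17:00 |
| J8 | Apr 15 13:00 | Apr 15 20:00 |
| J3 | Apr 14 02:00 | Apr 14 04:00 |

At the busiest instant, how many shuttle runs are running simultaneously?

3

Sweep the timeline, counting +1 at each start and −1 at each end (ends before starts at a tie):
Apr 13 08:00 start J1 → 1
Apr 13 10:00 end J1 → 0
Apr 13 15:00 start J2 → 1
Apr 13 18:00 end J2 → 0
Apr 14 02:00 start J3 → 1
Apr 14 04:00 end J3 → 0
Apr 14 10:00 start J4 → 1
Apr 14 12:00 start J5 → 2
Apr 14 15:00 start J6 → 3
Apr 14 16:00 end J5 → 2
Apr 14 17:00 end J4 → 1
Apr 14 20:00 end J6 → 0
Apr 14 22:00 start J7 → 1
Apr 15 00:00 end J7 → 0
Apr 15 13:00 start J8 → 1
Apr 15 20:00 end J8 → 0
Peak is 3, at Apr 14 15:00 (J4, J5, J6).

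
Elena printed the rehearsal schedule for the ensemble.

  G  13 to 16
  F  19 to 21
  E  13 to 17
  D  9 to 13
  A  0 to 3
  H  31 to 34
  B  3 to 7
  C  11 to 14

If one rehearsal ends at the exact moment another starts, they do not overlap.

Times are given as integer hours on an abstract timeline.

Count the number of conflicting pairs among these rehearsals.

Sorted by start: A, B, D, C, E, G, F, H.
B starts exactly when A ends (back-to-back, no overlap), so A has no further overlaps.
D starts after B ends, so B has no further overlaps.
C starts before D ends → D and C overlap.
E starts exactly when D ends (back-to-back, no overlap), so D has no further overlaps.
E starts before C ends → C and E overlap.
G starts before C ends → C and G overlap.
F starts after C ends, so C has no further overlaps.
G starts before E ends → E and G overlap.
F starts after E ends, so E has no further overlaps.
F starts after G ends, so G has no further overlaps.
H starts after F ends.
Overlapping pairs: C & D, C & E, C & G, E & G — 4 in total.

4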